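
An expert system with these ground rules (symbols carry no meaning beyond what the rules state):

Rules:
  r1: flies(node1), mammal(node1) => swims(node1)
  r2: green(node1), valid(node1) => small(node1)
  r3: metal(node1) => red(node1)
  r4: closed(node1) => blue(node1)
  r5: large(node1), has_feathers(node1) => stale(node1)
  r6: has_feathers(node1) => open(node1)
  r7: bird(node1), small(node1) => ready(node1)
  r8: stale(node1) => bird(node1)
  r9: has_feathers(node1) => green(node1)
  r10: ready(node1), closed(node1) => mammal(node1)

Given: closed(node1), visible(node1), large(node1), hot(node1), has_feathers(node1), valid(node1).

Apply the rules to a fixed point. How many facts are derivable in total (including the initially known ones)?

14

Round 1: r4 [closed(node1) => blue(node1)]; r5 [large(node1), has_feathers(node1) => stale(node1)]; r6 [has_feathers(node1) => open(node1)]; r9 [has_feathers(node1) => green(node1)]. Adds blue(node1), stale(node1), open(node1), green(node1).
Round 2: r2 [green(node1), valid(node1) => small(node1)]; r8 [stale(node1) => bird(node1)]. Adds small(node1), bird(node1).
Round 3: r7 [bird(node1), small(node1) => ready(node1)]. Adds ready(node1).
Round 4: r10 [ready(node1), closed(node1) => mammal(node1)]. Adds mammal(node1).
Closure: {bird(node1), blue(node1), closed(node1), green(node1), has_feathers(node1), hot(node1), large(node1), mammal(node1), open(node1), ready(node1), small(node1), stale(node1), valid(node1), visible(node1)} — 14 facts.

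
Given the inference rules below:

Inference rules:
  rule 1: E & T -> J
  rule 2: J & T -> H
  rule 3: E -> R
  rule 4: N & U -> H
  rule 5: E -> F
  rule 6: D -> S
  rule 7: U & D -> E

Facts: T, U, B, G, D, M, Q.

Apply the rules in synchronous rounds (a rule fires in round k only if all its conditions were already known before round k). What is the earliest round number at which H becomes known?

Round 1: rule 6 [D -> S]; rule 7 [U & D -> E]. Adds S, E.
Round 2: rule 1 [E & T -> J]; rule 3 [E -> R]; rule 5 [E -> F]. Adds J, R, F.
Round 3: rule 2 [J & T -> H]. Adds H.
H first appears in round 3.

3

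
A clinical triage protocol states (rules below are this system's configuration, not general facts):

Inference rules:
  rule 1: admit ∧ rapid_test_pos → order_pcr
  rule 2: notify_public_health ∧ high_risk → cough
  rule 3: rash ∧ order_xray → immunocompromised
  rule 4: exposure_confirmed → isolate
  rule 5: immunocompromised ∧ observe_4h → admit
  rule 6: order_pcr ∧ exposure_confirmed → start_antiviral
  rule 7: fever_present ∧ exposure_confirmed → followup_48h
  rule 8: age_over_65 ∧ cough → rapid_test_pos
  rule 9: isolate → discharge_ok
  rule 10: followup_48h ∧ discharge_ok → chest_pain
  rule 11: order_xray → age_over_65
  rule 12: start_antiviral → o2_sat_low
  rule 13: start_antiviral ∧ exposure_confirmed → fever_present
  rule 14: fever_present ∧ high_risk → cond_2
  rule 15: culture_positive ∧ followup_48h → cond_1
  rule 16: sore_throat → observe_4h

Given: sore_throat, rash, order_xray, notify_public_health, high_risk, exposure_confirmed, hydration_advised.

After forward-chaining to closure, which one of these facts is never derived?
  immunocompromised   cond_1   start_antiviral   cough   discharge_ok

Round 1: rule 2 [notify_public_health ∧ high_risk → cough]; rule 3 [rash ∧ order_xray → immunocompromised]; rule 4 [exposure_confirmed → isolate]; rule 11 [order_xray → age_over_65]; rule 16 [sore_throat → observe_4h]. New: cough, immunocompromised, isolate, age_over_65, observe_4h.
Round 2: rule 5 [immunocompromised ∧ observe_4h → admit]; rule 8 [age_over_65 ∧ cough → rapid_test_pos]; rule 9 [isolate → discharge_ok]. New: admit, rapid_test_pos, discharge_ok.
Round 3: rule 1 [admit ∧ rapid_test_pos → order_pcr]. New: order_pcr.
Round 4: rule 6 [order_pcr ∧ exposure_confirmed → start_antiviral]. New: start_antiviral.
Round 5: rule 12 [start_antiviral → o2_sat_low]; rule 13 [start_antiviral ∧ exposure_confirmed → fever_present]. New: o2_sat_low, fever_present.
Round 6: rule 7 [fever_present ∧ exposure_confirmed → followup_48h]; rule 14 [fever_present ∧ high_risk → cond_2]. New: followup_48h, cond_2.
Round 7: rule 10 [followup_48h ∧ discharge_ok → chest_pain]. New: chest_pain.
Derived: immunocompromised (round 1), discharge_ok (round 2), cough (round 1), start_antiviral (round 4). cond_1 never appears in any round.

cond_1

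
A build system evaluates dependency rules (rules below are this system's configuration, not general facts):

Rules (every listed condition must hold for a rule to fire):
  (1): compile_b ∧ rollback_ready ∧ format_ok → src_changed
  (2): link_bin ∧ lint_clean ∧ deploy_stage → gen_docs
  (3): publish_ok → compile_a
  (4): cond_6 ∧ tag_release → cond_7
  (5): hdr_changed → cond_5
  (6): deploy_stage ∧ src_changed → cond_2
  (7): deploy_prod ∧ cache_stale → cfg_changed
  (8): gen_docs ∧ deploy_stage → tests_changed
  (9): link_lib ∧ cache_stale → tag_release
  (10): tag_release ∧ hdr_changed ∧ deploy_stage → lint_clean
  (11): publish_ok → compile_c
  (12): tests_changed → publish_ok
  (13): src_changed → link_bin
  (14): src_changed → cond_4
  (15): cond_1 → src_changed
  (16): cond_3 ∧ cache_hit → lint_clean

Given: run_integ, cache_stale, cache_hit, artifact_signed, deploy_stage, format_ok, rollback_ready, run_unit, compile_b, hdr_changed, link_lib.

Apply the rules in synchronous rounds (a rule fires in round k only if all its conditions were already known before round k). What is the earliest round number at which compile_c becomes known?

6

[1] (1) [compile_b ∧ rollback_ready ∧ format_ok → src_changed]; (5) [hdr_changed → cond_5]; (9) [link_lib ∧ cache_stale → tag_release]. ⇒ new: src_changed, cond_5, tag_release.
[2] (6) [deploy_stage ∧ src_changed → cond_2]; (10) [tag_release ∧ hdr_changed ∧ deploy_stage → lint_clean]; (13) [src_changed → link_bin]; (14) [src_changed → cond_4]. ⇒ new: cond_2, lint_clean, link_bin, cond_4.
[3] (2) [link_bin ∧ lint_clean ∧ deploy_stage → gen_docs]. ⇒ new: gen_docs.
[4] (8) [gen_docs ∧ deploy_stage → tests_changed]. ⇒ new: tests_changed.
[5] (12) [tests_changed → publish_ok]. ⇒ new: publish_ok.
[6] (3) [publish_ok → compile_a]; (11) [publish_ok → compile_c]. ⇒ new: compile_a, compile_c.
compile_c first appears in round 6.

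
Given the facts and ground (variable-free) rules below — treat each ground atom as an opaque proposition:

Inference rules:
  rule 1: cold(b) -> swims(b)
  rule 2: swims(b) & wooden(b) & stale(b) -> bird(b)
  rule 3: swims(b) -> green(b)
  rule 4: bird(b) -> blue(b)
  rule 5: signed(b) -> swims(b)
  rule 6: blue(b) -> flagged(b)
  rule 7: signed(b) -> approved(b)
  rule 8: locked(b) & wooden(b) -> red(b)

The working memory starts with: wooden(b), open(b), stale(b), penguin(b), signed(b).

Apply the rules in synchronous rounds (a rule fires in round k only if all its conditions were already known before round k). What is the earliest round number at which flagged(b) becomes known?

Round 1 — rule 5, rule 7, derive swims(b), approved(b).
Round 2 — rule 2, rule 3, derive bird(b), green(b).
Round 3 — rule 4, derive blue(b).
Round 4 — rule 6, derive flagged(b).
flagged(b) first appears in round 4.

4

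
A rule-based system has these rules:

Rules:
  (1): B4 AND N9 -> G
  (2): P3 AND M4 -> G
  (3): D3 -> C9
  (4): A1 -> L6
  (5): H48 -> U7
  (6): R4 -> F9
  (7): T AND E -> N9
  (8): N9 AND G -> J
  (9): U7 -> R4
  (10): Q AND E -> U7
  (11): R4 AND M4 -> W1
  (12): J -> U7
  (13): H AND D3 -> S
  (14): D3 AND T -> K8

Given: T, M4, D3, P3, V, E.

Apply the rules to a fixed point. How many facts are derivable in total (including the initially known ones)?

15

Round 1: (2) [P3 AND M4 -> G]; (3) [D3 -> C9]; (7) [T AND E -> N9]; (14) [D3 AND T -> K8]. Adds G, C9, N9, K8.
Round 2: (8) [N9 AND G -> J]. Adds J.
Round 3: (12) [J -> U7]. Adds U7.
Round 4: (9) [U7 -> R4]. Adds R4.
Round 5: (6) [R4 -> F9]; (11) [R4 AND M4 -> W1]. Adds F9, W1.
Closure: {C9, D3, E, F9, G, J, K8, M4, N9, P3, R4, T, U7, V, W1} — 15 facts.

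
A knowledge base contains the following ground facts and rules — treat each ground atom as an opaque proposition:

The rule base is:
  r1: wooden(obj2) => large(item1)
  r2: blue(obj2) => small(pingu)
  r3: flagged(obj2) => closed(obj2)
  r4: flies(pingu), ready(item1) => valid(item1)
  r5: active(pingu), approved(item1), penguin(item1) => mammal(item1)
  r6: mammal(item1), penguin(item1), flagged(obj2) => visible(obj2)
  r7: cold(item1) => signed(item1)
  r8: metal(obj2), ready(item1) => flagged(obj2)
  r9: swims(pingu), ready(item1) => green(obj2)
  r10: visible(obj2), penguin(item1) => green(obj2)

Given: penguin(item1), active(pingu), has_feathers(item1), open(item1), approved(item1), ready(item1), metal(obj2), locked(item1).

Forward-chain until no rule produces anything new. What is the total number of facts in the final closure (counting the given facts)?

13

Round 1 — r5, r8, derive mammal(item1), flagged(obj2).
Round 2 — r3, r6, derive closed(obj2), visible(obj2).
Round 3 — r10, derive green(obj2).
Closure: {active(pingu), approved(item1), closed(obj2), flagged(obj2), green(obj2), has_feathers(item1), locked(item1), mammal(item1), metal(obj2), open(item1), penguin(item1), ready(item1), visible(obj2)} — 13 facts.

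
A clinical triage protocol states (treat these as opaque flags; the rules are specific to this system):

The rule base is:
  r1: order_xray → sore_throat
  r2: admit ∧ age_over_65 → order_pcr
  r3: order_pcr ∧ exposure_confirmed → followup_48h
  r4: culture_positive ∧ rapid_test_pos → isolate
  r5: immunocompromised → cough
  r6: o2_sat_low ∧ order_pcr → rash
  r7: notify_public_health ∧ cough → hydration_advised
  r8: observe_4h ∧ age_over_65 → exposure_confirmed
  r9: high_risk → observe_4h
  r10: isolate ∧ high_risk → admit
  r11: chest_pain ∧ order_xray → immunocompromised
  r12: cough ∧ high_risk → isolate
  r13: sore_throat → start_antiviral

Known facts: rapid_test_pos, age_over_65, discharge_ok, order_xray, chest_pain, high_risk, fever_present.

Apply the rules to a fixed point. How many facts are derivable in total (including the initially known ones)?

Round 1: r1 [order_xray → sore_throat]; r9 [high_risk → observe_4h]; r11 [chest_pain ∧ order_xray → immunocompromised]. Adds sore_throat, observe_4h, immunocompromised.
Round 2: r5 [immunocompromised → cough]; r8 [observe_4h ∧ age_over_65 → exposure_confirmed]; r13 [sore_throat → start_antiviral]. Adds cough, exposure_confirmed, start_antiviral.
Round 3: r12 [cough ∧ high_risk → isolate]. Adds isolate.
Round 4: r10 [isolate ∧ high_risk → admit]. Adds admit.
Round 5: r2 [admit ∧ age_over_65 → order_pcr]. Adds order_pcr.
Round 6: r3 [order_pcr ∧ exposure_confirmed → followup_48h]. Adds followup_48h.
Closure: {admit, age_over_65, chest_pain, cough, discharge_ok, exposure_confirmed, fever_present, followup_48h, high_risk, immunocompromised, isolate, observe_4h, order_pcr, order_xray, rapid_test_pos, sore_throat, start_antiviral} — 17 facts.

17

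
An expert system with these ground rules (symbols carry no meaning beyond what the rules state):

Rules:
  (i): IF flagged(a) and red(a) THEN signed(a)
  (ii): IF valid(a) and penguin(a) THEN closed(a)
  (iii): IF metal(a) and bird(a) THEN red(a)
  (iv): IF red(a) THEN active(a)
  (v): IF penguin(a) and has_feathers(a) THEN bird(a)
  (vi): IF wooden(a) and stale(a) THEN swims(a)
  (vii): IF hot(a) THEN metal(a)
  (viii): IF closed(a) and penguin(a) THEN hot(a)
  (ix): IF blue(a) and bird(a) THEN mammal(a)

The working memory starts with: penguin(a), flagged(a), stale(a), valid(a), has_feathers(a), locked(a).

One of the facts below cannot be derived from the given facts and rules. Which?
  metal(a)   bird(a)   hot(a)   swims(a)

swims(a)

Round 1 — (ii), (v), derive closed(a), bird(a).
Round 2 — (viii), derive hot(a).
Round 3 — (vii), derive metal(a).
Round 4 — (iii), derive red(a).
Round 5 — (i), (iv), derive signed(a), active(a).
Derived: bird(a) (round 1), hot(a) (round 2), metal(a) (round 3). swims(a) never appears in any round.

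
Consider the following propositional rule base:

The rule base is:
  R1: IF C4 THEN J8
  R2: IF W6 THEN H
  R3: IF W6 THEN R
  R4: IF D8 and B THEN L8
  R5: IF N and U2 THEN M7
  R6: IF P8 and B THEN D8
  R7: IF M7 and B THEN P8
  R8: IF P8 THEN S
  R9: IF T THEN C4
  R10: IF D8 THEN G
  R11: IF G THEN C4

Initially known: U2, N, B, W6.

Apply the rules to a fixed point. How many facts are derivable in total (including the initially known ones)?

Round 1 fires R2, R3, R5, giving H, R, M7.
Round 2 fires R7, giving P8.
Round 3 fires R6, R8, giving D8, S.
Round 4 fires R4, R10, giving L8, G.
Round 5 fires R11, giving C4.
Round 6 fires R1, giving J8.
Closure: {B, C4, D8, G, H, J8, L8, M7, N, P8, R, S, U2, W6} — 14 facts.

14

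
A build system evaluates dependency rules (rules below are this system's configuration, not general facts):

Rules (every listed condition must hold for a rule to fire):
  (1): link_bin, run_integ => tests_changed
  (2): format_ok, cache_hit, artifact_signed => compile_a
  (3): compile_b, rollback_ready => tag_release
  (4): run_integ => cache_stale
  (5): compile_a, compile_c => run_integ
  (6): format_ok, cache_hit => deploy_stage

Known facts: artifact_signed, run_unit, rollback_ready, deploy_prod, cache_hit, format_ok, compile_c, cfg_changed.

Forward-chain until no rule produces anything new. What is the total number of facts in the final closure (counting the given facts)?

12

Round 1: (2) [format_ok, cache_hit, artifact_signed => compile_a]; (6) [format_ok, cache_hit => deploy_stage]. Adds compile_a, deploy_stage.
Round 2: (5) [compile_a, compile_c => run_integ]. Adds run_integ.
Round 3: (4) [run_integ => cache_stale]. Adds cache_stale.
Closure: {artifact_signed, cache_hit, cache_stale, cfg_changed, compile_a, compile_c, deploy_prod, deploy_stage, format_ok, rollback_ready, run_integ, run_unit} — 12 facts.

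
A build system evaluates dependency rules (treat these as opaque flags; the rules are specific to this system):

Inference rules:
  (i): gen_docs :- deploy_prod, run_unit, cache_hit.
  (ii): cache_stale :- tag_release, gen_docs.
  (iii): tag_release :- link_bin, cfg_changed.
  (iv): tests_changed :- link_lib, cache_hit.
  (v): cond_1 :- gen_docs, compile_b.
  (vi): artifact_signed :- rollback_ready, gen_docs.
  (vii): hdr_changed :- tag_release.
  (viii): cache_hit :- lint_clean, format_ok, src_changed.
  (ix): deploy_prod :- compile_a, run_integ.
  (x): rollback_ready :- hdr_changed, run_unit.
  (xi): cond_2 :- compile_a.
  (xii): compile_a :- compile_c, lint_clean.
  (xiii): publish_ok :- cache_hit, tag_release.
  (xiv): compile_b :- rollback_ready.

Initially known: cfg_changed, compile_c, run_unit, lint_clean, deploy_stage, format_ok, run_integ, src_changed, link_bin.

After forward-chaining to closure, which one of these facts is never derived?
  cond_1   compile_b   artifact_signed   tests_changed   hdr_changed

Round 1 fires (iii), (viii), (xii), giving tag_release, cache_hit, compile_a.
Round 2 fires (vii), (ix), (xi), (xiii), giving hdr_changed, deploy_prod, cond_2, publish_ok.
Round 3 fires (i), (x), giving gen_docs, rollback_ready.
Round 4 fires (ii), (vi), (xiv), giving cache_stale, artifact_signed, compile_b.
Round 5 fires (v), giving cond_1.
Derived: compile_b (round 4), artifact_signed (round 4), cond_1 (round 5), hdr_changed (round 2). tests_changed never appears in any round.

tests_changed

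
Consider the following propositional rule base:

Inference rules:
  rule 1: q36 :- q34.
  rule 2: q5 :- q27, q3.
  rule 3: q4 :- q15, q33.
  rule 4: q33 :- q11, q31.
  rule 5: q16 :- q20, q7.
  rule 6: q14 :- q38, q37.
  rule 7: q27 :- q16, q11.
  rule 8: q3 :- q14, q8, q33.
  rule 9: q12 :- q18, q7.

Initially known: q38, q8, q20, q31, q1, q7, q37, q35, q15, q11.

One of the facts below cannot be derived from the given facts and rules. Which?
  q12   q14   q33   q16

q12

Round 1 — rule 4, rule 5, rule 6, derive q33, q16, q14.
Round 2 — rule 3, rule 7, rule 8, derive q4, q27, q3.
Round 3 — rule 2, derive q5.
Derived: q16 (round 1), q33 (round 1), q14 (round 1). q12 never appears in any round.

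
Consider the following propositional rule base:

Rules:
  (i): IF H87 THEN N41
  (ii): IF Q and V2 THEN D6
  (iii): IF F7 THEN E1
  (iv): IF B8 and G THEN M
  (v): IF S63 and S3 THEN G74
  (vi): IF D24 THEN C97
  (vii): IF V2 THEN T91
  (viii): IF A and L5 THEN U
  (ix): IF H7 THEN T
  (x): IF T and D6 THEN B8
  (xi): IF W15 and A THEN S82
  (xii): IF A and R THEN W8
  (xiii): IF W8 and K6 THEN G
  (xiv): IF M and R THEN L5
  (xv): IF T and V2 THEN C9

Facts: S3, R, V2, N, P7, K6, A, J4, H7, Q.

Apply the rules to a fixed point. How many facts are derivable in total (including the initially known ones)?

Round 1: (ii) [IF Q and V2 THEN D6]; (vii) [IF V2 THEN T91]; (ix) [IF H7 THEN T]; (xii) [IF A and R THEN W8]. New: D6, T91, T, W8.
Round 2: (x) [IF T and D6 THEN B8]; (xiii) [IF W8 and K6 THEN G]; (xv) [IF T and V2 THEN C9]. New: B8, G, C9.
Round 3: (iv) [IF B8 and G THEN M]. New: M.
Round 4: (xiv) [IF M and R THEN L5]. New: L5.
Round 5: (viii) [IF A and L5 THEN U]. New: U.
Closure: {A, B8, C9, D6, G, H7, J4, K6, L5, M, N, P7, Q, R, S3, T, T91, U, V2, W8} — 20 facts.

20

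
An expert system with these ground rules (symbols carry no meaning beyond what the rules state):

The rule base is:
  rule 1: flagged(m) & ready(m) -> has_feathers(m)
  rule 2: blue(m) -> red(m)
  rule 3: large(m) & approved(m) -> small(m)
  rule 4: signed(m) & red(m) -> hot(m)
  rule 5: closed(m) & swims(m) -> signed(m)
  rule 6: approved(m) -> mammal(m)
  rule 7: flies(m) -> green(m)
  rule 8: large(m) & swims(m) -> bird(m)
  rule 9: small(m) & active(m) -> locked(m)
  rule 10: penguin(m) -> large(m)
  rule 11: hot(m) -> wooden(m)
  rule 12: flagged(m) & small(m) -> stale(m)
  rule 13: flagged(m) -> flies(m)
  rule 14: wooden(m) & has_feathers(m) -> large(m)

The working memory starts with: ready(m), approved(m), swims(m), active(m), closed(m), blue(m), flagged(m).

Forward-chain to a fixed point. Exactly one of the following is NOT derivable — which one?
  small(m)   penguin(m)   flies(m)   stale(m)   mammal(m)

penguin(m)

Round 1 fires rule 1, rule 2, rule 5, rule 6, rule 13, giving has_feathers(m), red(m), signed(m), mammal(m), flies(m).
Round 2 fires rule 4, rule 7, giving hot(m), green(m).
Round 3 fires rule 11, giving wooden(m).
Round 4 fires rule 14, giving large(m).
Round 5 fires rule 3, rule 8, giving small(m), bird(m).
Round 6 fires rule 9, rule 12, giving locked(m), stale(m).
Derived: stale(m) (round 6), mammal(m) (round 1), flies(m) (round 1), small(m) (round 5). penguin(m) never appears in any round.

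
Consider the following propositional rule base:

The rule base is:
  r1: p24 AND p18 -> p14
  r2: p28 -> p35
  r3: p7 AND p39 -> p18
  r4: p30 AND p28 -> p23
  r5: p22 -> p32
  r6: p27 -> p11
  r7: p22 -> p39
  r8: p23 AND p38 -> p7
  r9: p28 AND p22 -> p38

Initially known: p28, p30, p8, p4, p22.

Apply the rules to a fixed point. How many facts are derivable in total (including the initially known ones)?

12

Round 1 fires r2, r4, r5, r7, r9, giving p35, p23, p32, p39, p38.
Round 2 fires r8, giving p7.
Round 3 fires r3, giving p18.
Closure: {p18, p22, p23, p28, p30, p32, p35, p38, p39, p4, p7, p8} — 12 facts.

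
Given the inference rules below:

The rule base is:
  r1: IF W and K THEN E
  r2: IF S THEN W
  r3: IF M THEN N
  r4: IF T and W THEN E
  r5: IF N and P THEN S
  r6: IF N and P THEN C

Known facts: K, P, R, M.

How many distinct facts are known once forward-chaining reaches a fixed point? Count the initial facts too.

Round 1: r3 [IF M THEN N]. Adds N.
Round 2: r5 [IF N and P THEN S]; r6 [IF N and P THEN C]. Adds S, C.
Round 3: r2 [IF S THEN W]. Adds W.
Round 4: r1 [IF W and K THEN E]. Adds E.
Closure: {C, E, K, M, N, P, R, S, W} — 9 facts.

9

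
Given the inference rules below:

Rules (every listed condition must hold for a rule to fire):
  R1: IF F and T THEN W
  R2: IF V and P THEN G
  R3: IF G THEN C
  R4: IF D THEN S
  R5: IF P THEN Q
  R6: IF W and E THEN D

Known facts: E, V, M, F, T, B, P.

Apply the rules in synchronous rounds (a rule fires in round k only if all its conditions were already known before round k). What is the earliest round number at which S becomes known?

Round 1 fires R1, R2, R5, giving W, G, Q.
Round 2 fires R3, R6, giving C, D.
Round 3 fires R4, giving S.
S first appears in round 3.

3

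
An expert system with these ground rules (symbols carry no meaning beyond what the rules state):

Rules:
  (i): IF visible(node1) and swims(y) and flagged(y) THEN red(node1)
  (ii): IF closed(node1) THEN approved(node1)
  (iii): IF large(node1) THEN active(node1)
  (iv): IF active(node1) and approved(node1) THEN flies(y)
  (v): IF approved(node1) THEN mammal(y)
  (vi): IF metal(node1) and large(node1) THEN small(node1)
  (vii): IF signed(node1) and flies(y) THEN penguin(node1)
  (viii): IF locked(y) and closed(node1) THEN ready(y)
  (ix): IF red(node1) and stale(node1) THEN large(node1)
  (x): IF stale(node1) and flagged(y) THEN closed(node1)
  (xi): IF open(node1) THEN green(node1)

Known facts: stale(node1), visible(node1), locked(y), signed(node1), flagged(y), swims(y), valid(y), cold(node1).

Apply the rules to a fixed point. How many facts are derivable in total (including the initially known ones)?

Round 1 — (i), (x), derive red(node1), closed(node1).
Round 2 — (ii), (viii), (ix), derive approved(node1), ready(y), large(node1).
Round 3 — (iii), (v), derive active(node1), mammal(y).
Round 4 — (iv), derive flies(y).
Round 5 — (vii), derive penguin(node1).
Closure: {active(node1), approved(node1), closed(node1), cold(node1), flagged(y), flies(y), large(node1), locked(y), mammal(y), penguin(node1), ready(y), red(node1), signed(node1), stale(node1), swims(y), valid(y), visible(node1)} — 17 facts.

17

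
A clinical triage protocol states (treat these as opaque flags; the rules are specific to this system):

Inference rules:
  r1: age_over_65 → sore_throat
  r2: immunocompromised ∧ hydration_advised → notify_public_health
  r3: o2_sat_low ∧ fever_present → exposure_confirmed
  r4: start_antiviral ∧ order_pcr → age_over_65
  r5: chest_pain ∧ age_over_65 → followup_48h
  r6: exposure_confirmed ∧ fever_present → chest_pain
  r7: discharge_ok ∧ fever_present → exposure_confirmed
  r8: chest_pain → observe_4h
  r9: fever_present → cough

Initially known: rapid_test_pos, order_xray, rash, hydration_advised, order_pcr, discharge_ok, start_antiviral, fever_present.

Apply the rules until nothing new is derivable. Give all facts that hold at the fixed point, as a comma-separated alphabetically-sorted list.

Round 1 fires r4, r7, r9, giving age_over_65, exposure_confirmed, cough.
Round 2 fires r1, r6, giving sore_throat, chest_pain.
Round 3 fires r5, r8, giving followup_48h, observe_4h.

age_over_65, chest_pain, cough, discharge_ok, exposure_confirmed, fever_present, followup_48h, hydration_advised, observe_4h, order_pcr, order_xray, rapid_test_pos, rash, sore_throat, start_antiviral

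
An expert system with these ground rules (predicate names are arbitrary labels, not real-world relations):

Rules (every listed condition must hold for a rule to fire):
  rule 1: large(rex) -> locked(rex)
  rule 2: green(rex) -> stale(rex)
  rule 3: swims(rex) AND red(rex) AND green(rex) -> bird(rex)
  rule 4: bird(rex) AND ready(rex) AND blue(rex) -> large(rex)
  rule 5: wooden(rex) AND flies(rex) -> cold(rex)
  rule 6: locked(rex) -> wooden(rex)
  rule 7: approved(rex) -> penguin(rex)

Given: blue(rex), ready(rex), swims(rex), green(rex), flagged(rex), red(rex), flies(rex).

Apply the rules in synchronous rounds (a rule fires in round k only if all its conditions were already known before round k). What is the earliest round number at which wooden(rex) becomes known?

Round 1: rule 2 [green(rex) -> stale(rex)]; rule 3 [swims(rex) AND red(rex) AND green(rex) -> bird(rex)]. New: stale(rex), bird(rex).
Round 2: rule 4 [bird(rex) AND ready(rex) AND blue(rex) -> large(rex)]. New: large(rex).
Round 3: rule 1 [large(rex) -> locked(rex)]. New: locked(rex).
Round 4: rule 6 [locked(rex) -> wooden(rex)]. New: wooden(rex).
wooden(rex) first appears in round 4.

4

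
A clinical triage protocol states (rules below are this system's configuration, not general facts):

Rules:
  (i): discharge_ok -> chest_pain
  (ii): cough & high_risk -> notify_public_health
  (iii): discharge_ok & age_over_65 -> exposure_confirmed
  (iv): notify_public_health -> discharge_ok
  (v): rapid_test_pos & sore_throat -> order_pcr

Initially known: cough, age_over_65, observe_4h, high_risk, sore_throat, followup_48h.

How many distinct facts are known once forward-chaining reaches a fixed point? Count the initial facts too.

Round 1: (ii) [cough & high_risk -> notify_public_health]. Adds notify_public_health.
Round 2: (iv) [notify_public_health -> discharge_ok]. Adds discharge_ok.
Round 3: (i) [discharge_ok -> chest_pain]; (iii) [discharge_ok & age_over_65 -> exposure_confirmed]. Adds chest_pain, exposure_confirmed.
Closure: {age_over_65, chest_pain, cough, discharge_ok, exposure_confirmed, followup_48h, high_risk, notify_public_health, observe_4h, sore_throat} — 10 facts.

10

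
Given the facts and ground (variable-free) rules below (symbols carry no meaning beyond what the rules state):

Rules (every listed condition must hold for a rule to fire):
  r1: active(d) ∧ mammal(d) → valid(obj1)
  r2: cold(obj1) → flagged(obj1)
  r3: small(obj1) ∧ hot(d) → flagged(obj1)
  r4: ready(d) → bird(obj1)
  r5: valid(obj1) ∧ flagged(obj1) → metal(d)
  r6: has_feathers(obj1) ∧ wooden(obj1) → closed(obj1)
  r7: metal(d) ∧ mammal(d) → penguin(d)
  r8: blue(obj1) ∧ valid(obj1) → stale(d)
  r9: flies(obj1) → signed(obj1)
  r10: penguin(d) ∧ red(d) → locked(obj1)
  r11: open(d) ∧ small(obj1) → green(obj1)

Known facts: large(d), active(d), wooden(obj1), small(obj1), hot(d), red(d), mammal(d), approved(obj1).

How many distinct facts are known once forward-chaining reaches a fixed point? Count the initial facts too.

13

Round 1 fires r1, r3, giving valid(obj1), flagged(obj1).
Round 2 fires r5, giving metal(d).
Round 3 fires r7, giving penguin(d).
Round 4 fires r10, giving locked(obj1).
Closure: {active(d), approved(obj1), flagged(obj1), hot(d), large(d), locked(obj1), mammal(d), metal(d), penguin(d), red(d), small(obj1), valid(obj1), wooden(obj1)} — 13 facts.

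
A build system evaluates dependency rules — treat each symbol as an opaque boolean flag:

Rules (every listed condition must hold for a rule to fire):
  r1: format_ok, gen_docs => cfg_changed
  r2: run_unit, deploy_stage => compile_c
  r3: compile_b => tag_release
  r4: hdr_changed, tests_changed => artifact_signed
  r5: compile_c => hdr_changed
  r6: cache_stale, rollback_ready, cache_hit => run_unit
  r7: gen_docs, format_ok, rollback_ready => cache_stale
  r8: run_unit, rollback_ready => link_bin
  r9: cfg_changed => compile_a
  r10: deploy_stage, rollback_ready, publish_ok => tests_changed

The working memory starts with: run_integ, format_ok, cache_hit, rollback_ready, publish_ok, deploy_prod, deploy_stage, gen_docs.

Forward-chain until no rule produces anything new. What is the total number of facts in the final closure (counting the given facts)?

17

[1] r1 [format_ok, gen_docs => cfg_changed]; r7 [gen_docs, format_ok, rollback_ready => cache_stale]; r10 [deploy_stage, rollback_ready, publish_ok => tests_changed]. ⇒ new: cfg_changed, cache_stale, tests_changed.
[2] r6 [cache_stale, rollback_ready, cache_hit => run_unit]; r9 [cfg_changed => compile_a]. ⇒ new: run_unit, compile_a.
[3] r2 [run_unit, deploy_stage => compile_c]; r8 [run_unit, rollback_ready => link_bin]. ⇒ new: compile_c, link_bin.
[4] r5 [compile_c => hdr_changed]. ⇒ new: hdr_changed.
[5] r4 [hdr_changed, tests_changed => artifact_signed]. ⇒ new: artifact_signed.
Closure: {artifact_signed, cache_hit, cache_stale, cfg_changed, compile_a, compile_c, deploy_prod, deploy_stage, format_ok, gen_docs, hdr_changed, link_bin, publish_ok, rollback_ready, run_integ, run_unit, tests_changed} — 17 facts.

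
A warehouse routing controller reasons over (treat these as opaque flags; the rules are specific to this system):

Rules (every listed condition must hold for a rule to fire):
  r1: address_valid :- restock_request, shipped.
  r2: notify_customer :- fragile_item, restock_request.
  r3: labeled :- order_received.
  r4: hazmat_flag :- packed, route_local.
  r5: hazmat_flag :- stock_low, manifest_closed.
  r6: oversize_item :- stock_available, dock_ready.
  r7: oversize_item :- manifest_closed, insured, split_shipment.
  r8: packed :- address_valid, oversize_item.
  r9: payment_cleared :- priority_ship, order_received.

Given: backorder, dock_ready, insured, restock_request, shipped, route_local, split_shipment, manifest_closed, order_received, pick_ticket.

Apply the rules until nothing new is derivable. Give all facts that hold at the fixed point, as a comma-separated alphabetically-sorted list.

Round 1: r1 [address_valid :- restock_request, shipped.]; r3 [labeled :- order_received.]; r7 [oversize_item :- manifest_closed, insured, split_shipment.]. Adds address_valid, labeled, oversize_item.
Round 2: r8 [packed :- address_valid, oversize_item.]. Adds packed.
Round 3: r4 [hazmat_flag :- packed, route_local.]. Adds hazmat_flag.

address_valid, backorder, dock_ready, hazmat_flag, insured, labeled, manifest_closed, order_received, oversize_item, packed, pick_ticket, restock_request, route_local, shipped, split_shipment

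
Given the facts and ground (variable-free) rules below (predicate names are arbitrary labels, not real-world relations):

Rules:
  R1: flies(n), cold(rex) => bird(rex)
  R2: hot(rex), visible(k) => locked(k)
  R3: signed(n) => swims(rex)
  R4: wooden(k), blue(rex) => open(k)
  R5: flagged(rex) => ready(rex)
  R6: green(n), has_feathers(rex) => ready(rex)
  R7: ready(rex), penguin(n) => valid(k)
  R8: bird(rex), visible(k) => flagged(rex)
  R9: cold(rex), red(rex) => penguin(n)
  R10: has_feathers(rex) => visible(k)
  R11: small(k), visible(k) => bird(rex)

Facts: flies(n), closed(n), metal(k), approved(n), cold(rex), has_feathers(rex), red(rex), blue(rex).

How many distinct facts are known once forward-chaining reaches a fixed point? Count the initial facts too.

14

Round 1: R1 [flies(n), cold(rex) => bird(rex)]; R9 [cold(rex), red(rex) => penguin(n)]; R10 [has_feathers(rex) => visible(k)]. Adds bird(rex), penguin(n), visible(k).
Round 2: R8 [bird(rex), visible(k) => flagged(rex)]. Adds flagged(rex).
Round 3: R5 [flagged(rex) => ready(rex)]. Adds ready(rex).
Round 4: R7 [ready(rex), penguin(n) => valid(k)]. Adds valid(k).
Closure: {approved(n), bird(rex), blue(rex), closed(n), cold(rex), flagged(rex), flies(n), has_feathers(rex), metal(k), penguin(n), ready(rex), red(rex), valid(k), visible(k)} — 14 facts.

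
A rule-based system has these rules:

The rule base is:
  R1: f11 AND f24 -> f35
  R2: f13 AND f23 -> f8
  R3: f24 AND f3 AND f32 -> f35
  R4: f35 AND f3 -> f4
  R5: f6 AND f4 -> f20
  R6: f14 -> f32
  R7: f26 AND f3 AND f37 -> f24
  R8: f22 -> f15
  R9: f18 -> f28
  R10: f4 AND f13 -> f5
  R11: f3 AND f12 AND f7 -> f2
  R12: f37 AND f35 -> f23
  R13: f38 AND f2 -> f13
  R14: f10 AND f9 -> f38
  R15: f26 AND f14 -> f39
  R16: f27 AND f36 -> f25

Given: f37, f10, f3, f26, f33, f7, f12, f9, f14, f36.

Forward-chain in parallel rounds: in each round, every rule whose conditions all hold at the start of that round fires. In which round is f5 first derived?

Round 1 fires R6, R7, R11, R14, R15, giving f32, f24, f2, f38, f39.
Round 2 fires R3, R13, giving f35, f13.
Round 3 fires R4, R12, giving f4, f23.
Round 4 fires R2, R10, giving f8, f5.
f5 first appears in round 4.

4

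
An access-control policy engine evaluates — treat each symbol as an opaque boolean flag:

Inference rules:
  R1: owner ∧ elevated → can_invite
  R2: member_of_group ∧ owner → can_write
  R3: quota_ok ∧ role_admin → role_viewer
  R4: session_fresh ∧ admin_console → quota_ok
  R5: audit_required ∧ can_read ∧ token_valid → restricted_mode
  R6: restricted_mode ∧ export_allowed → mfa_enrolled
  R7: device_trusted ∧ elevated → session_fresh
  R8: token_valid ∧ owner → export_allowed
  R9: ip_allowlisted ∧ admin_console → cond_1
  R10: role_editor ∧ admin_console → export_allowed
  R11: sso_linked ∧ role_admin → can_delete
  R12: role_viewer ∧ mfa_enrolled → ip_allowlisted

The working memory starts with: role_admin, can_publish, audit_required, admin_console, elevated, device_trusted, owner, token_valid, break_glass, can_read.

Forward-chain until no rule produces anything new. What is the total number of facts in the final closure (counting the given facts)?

[1] R1 [owner ∧ elevated → can_invite]; R5 [audit_required ∧ can_read ∧ token_valid → restricted_mode]; R7 [device_trusted ∧ elevated → session_fresh]; R8 [token_valid ∧ owner → export_allowed]. ⇒ new: can_invite, restricted_mode, session_fresh, export_allowed.
[2] R4 [session_fresh ∧ admin_console → quota_ok]; R6 [restricted_mode ∧ export_allowed → mfa_enrolled]. ⇒ new: quota_ok, mfa_enrolled.
[3] R3 [quota_ok ∧ role_admin → role_viewer]. ⇒ new: role_viewer.
[4] R12 [role_viewer ∧ mfa_enrolled → ip_allowlisted]. ⇒ new: ip_allowlisted.
[5] R9 [ip_allowlisted ∧ admin_console → cond_1]. ⇒ new: cond_1.
Closure: {admin_console, audit_required, break_glass, can_invite, can_publish, can_read, cond_1, device_trusted, elevated, export_allowed, ip_allowlisted, mfa_enrolled, owner, quota_ok, restricted_mode, role_admin, role_viewer, session_fresh, token_valid} — 19 facts.

19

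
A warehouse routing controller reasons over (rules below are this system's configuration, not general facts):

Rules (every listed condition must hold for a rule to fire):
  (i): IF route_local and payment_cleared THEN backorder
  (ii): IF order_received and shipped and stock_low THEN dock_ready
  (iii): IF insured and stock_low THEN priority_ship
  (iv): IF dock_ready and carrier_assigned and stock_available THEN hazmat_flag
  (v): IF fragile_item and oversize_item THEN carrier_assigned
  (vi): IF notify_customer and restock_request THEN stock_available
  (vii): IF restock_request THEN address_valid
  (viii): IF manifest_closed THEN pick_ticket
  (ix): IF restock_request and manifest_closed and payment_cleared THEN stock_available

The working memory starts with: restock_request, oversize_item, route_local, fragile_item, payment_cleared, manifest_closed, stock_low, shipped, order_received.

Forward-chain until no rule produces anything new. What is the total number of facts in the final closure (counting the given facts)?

16

Round 1 fires (i), (ii), (v), (vii), (viii), (ix), giving backorder, dock_ready, carrier_assigned, address_valid, pick_ticket, stock_available.
Round 2 fires (iv), giving hazmat_flag.
Closure: {address_valid, backorder, carrier_assigned, dock_ready, fragile_item, hazmat_flag, manifest_closed, order_received, oversize_item, payment_cleared, pick_ticket, restock_request, route_local, shipped, stock_available, stock_low} — 16 facts.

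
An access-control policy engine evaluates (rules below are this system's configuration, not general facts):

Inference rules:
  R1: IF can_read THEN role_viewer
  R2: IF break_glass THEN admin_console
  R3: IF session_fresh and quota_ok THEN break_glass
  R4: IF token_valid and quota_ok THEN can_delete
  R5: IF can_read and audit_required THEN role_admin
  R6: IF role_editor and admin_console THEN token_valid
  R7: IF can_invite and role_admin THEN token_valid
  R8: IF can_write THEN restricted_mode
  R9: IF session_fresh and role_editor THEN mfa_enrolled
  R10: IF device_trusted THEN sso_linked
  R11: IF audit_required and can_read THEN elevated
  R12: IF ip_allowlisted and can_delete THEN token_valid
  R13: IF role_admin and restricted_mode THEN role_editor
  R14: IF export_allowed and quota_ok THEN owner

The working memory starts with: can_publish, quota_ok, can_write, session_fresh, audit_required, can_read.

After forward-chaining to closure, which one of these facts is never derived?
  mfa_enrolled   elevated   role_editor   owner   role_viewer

Round 1 — R1, R3, R5, R8, R11, derive role_viewer, break_glass, role_admin, restricted_mode, elevated.
Round 2 — R2, R13, derive admin_console, role_editor.
Round 3 — R6, R9, derive token_valid, mfa_enrolled.
Round 4 — R4, derive can_delete.
Derived: role_editor (round 2), mfa_enrolled (round 3), role_viewer (round 1), elevated (round 1). owner never appears in any round.

owner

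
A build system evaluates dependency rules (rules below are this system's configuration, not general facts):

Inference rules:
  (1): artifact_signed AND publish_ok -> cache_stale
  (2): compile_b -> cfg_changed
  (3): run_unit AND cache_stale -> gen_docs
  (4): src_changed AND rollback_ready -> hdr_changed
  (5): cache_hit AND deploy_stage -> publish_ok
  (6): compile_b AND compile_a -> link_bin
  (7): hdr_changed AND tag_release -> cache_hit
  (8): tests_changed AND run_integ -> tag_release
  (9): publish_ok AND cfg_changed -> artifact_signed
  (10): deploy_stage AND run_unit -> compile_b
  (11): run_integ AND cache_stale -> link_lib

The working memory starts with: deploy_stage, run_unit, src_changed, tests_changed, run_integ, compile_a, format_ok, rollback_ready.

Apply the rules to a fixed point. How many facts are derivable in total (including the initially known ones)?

19

[1] (4) [src_changed AND rollback_ready -> hdr_changed]; (8) [tests_changed AND run_integ -> tag_release]; (10) [deploy_stage AND run_unit -> compile_b]. ⇒ new: hdr_changed, tag_release, compile_b.
[2] (2) [compile_b -> cfg_changed]; (6) [compile_b AND compile_a -> link_bin]; (7) [hdr_changed AND tag_release -> cache_hit]. ⇒ new: cfg_changed, link_bin, cache_hit.
[3] (5) [cache_hit AND deploy_stage -> publish_ok]. ⇒ new: publish_ok.
[4] (9) [publish_ok AND cfg_changed -> artifact_signed]. ⇒ new: artifact_signed.
[5] (1) [artifact_signed AND publish_ok -> cache_stale]. ⇒ new: cache_stale.
[6] (3) [run_unit AND cache_stale -> gen_docs]; (11) [run_integ AND cache_stale -> link_lib]. ⇒ new: gen_docs, link_lib.
Closure: {artifact_signed, cache_hit, cache_stale, cfg_changed, compile_a, compile_b, deploy_stage, format_ok, gen_docs, hdr_changed, link_bin, link_lib, publish_ok, rollback_ready, run_integ, run_unit, src_changed, tag_release, tests_changed} — 19 facts.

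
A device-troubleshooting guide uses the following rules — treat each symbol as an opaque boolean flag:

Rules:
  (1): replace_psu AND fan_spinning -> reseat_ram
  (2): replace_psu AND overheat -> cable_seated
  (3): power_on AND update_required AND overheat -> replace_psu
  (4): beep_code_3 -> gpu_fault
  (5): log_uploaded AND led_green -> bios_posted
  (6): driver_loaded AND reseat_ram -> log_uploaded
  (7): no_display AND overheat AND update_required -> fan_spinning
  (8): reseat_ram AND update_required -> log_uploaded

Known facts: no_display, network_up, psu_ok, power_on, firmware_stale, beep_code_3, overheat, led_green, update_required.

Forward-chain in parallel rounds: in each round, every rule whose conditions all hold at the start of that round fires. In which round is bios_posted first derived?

4

[1] (3) [power_on AND update_required AND overheat -> replace_psu]; (4) [beep_code_3 -> gpu_fault]; (7) [no_display AND overheat AND update_required -> fan_spinning]. ⇒ new: replace_psu, gpu_fault, fan_spinning.
[2] (1) [replace_psu AND fan_spinning -> reseat_ram]; (2) [replace_psu AND overheat -> cable_seated]. ⇒ new: reseat_ram, cable_seated.
[3] (8) [reseat_ram AND update_required -> log_uploaded]. ⇒ new: log_uploaded.
[4] (5) [log_uploaded AND led_green -> bios_posted]. ⇒ new: bios_posted.
bios_posted first appears in round 4.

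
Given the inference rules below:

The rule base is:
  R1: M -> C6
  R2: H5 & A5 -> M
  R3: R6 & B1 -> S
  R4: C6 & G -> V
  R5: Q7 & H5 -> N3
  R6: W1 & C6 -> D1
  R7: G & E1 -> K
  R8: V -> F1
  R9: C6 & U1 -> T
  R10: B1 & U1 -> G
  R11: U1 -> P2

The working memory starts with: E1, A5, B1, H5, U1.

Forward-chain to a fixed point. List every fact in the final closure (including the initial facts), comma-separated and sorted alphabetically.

Round 1 — R2, R10, R11, derive M, G, P2.
Round 2 — R1, R7, derive C6, K.
Round 3 — R4, R9, derive V, T.
Round 4 — R8, derive F1.

A5, B1, C6, E1, F1, G, H5, K, M, P2, T, U1, V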